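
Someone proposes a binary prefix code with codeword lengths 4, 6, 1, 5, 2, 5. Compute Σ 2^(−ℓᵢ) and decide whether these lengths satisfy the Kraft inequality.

0.890625; yes

With common denominator 2^6 = 64: Σ 2^(−ℓᵢ) = 4/64 + 1/64 + 32/64 + 2/64 + 16/64 + 2/64 = 57/64 = 0.890625.
Kraft's inequality requires Σ ≤ 1; here Σ = 0.890625 ≤ 1, so such a prefix code exists.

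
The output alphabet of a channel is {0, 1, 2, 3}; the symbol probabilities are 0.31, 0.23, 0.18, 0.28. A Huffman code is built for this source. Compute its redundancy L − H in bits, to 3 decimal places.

0.029 bits

Entropy H = −Σ p log₂ p ≈ 1.9710 bits.
Huffman merges: 9/50+23/100→41/100; 7/25+31/100→59/100; 41/100+59/100→1. L = 2 ≈ 2.0000.
L − H = 2.0000 − 1.9710 = 0.029 bits.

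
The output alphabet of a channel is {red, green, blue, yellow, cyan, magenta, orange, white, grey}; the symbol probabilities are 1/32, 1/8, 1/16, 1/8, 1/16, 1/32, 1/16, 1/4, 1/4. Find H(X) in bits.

2.8125 bits

Each probability is a power of 1/2, so log₂(1/p) is an integer.
H = Σ p·log₂(1/p) = 1/32·5 + 1/8·3 + 1/16·4 + 1/8·3 + 1/16·4 + 1/32·5 + 1/16·4 + 1/4·2 + 1/4·2 = 2.8125 bits.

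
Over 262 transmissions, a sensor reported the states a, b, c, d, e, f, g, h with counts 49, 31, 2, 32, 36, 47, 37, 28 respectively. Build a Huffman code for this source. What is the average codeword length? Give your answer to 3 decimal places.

2.927 bits/symbol

Probabilities are the counts divided by 262.
Repeatedly combine the two least-probable nodes; the expected code length is the sum of the merged weights.
merge 1/131 + 14/131 → 15/131
merge 15/131 + 31/262 → 61/262
merge 16/131 + 18/131 → 34/131
merge 37/262 + 47/262 → 42/131
merge 49/262 + 61/262 → 55/131
merge 34/131 + 42/131 → 76/131
merge 55/131 + 76/131 → 1
L = 15/131 + 61/262 + 34/131 + 42/131 + 55/131 + 76/131 + 1 = 767/262 ≈ 2.927 bits/symbol.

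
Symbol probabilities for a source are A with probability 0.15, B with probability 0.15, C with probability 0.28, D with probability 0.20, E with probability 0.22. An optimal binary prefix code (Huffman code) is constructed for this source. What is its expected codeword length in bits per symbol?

Repeatedly combine the two least-probable nodes; the expected code length is the sum of the merged weights.
merge 3/20 + 3/20 → 3/10
merge 1/5 + 11/50 → 21/50
merge 7/25 + 3/10 → 29/50
merge 21/50 + 29/50 → 1
L = 3/10 + 21/50 + 29/50 + 1 = 23/10 = 2.3 bits/symbol.

2.3 bits/symbol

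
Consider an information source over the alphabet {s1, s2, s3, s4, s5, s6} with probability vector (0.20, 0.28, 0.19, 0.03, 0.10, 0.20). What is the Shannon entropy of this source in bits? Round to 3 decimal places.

H = −Σ pᵢ log₂ pᵢ.
−0.20·log₂(0.20) = 0.4644
−0.28·log₂(0.28) = 0.5142
−0.19·log₂(0.19) = 0.4552
−0.03·log₂(0.03) = 0.1518
−0.10·log₂(0.10) = 0.3322
−0.20·log₂(0.20) = 0.4644
Sum ≈ 2.3822 → 2.382 bits.

2.382 bits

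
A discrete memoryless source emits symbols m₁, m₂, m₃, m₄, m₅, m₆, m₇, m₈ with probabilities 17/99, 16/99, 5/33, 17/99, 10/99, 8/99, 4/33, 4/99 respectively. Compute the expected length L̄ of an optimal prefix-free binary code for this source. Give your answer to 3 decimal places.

Repeatedly combine the two least-probable nodes; the expected code length is the sum of the merged weights.
merge 4/99 + 8/99 → 4/33
merge 10/99 + 4/33 → 2/9
merge 4/33 + 5/33 → 3/11
merge 16/99 + 17/99 → 1/3
merge 17/99 + 2/9 → 13/33
merge 3/11 + 1/3 → 20/33
merge 13/33 + 20/33 → 1
L = 4/33 + 2/9 + 3/11 + 1/3 + 13/33 + 20/33 + 1 = 292/99 ≈ 2.949 bits/symbol.

2.949 bits/symbol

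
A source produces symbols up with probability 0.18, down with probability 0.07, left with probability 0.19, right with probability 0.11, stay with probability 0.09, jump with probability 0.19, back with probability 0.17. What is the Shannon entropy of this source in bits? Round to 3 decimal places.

2.722 bits

H = −Σ pᵢ log₂ pᵢ.
−0.18·log₂(0.18) = 0.4453
−0.07·log₂(0.07) = 0.2686
−0.19·log₂(0.19) = 0.4552
−0.11·log₂(0.11) = 0.3503
−0.09·log₂(0.09) = 0.3127
−0.19·log₂(0.19) = 0.4552
−0.17·log₂(0.17) = 0.4346
Sum ≈ 2.7218 → 2.722 bits.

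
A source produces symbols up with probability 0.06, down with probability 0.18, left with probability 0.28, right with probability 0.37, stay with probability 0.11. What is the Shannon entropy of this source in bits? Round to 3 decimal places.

2.084 bits

H = −Σ pᵢ log₂ pᵢ.
−0.06·log₂(0.06) = 0.2435
−0.18·log₂(0.18) = 0.4453
−0.28·log₂(0.28) = 0.5142
−0.37·log₂(0.37) = 0.5307
−0.11·log₂(0.11) = 0.3503
Sum ≈ 2.0841 → 2.084 bits.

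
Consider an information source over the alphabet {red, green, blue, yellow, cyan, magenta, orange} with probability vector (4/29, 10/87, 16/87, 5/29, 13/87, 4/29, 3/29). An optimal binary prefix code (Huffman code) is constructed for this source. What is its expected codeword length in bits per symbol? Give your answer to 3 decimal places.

2.816 bits/symbol

Repeatedly combine the two least-probable nodes; the expected code length is the sum of the merged weights.
merge 3/29 + 10/87 → 19/87
merge 4/29 + 4/29 → 8/29
merge 13/87 + 5/29 → 28/87
merge 16/87 + 19/87 → 35/87
merge 8/29 + 28/87 → 52/87
merge 35/87 + 52/87 → 1
L = 19/87 + 8/29 + 28/87 + 35/87 + 52/87 + 1 = 245/87 ≈ 2.816 bits/symbol.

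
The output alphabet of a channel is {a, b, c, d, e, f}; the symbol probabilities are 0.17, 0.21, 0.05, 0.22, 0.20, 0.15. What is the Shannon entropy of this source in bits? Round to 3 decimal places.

H = −Σ pᵢ log₂ pᵢ.
−0.17·log₂(0.17) = 0.4346
−0.21·log₂(0.21) = 0.4728
−0.05·log₂(0.05) = 0.2161
−0.22·log₂(0.22) = 0.4806
−0.20·log₂(0.20) = 0.4644
−0.15·log₂(0.15) = 0.4105
Sum ≈ 2.4790 → 2.479 bits.

2.479 bits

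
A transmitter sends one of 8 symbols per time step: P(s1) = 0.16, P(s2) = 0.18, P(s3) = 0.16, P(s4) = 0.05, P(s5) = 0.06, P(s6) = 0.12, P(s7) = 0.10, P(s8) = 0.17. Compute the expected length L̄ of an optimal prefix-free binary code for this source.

2.93 bits/symbol

Repeatedly combine the two least-probable nodes; the expected code length is the sum of the merged weights.
merge 1/20 + 3/50 → 11/100
merge 1/10 + 11/100 → 21/100
merge 3/25 + 4/25 → 7/25
merge 4/25 + 17/100 → 33/100
merge 9/50 + 21/100 → 39/100
merge 7/25 + 33/100 → 61/100
merge 39/100 + 61/100 → 1
L = 11/100 + 21/100 + 7/25 + 33/100 + 39/100 + 61/100 + 1 = 293/100 = 2.93 bits/symbol.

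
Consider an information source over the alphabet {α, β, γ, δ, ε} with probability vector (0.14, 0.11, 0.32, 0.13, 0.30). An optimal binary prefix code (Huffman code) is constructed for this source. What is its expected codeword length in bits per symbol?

2.24 bits/symbol

Repeatedly combine the two least-probable nodes; the expected code length is the sum of the merged weights.
merge 11/100 + 13/100 → 6/25
merge 7/50 + 6/25 → 19/50
merge 3/10 + 8/25 → 31/50
merge 19/50 + 31/50 → 1
L = 6/25 + 19/50 + 31/50 + 1 = 56/25 = 2.24 bits/symbol.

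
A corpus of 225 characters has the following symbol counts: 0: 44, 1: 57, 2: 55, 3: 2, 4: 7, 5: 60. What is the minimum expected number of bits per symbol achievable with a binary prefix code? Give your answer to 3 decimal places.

Probabilities are the counts divided by 225.
Repeatedly combine the two least-probable nodes; the expected code length is the sum of the merged weights.
merge 2/225 + 7/225 → 1/25
merge 1/25 + 44/225 → 53/225
merge 53/225 + 11/45 → 12/25
merge 19/75 + 4/15 → 13/25
merge 12/25 + 13/25 → 1
L = 1/25 + 53/225 + 12/25 + 13/25 + 1 = 512/225 ≈ 2.276 bits/symbol.

2.276 bits/symbol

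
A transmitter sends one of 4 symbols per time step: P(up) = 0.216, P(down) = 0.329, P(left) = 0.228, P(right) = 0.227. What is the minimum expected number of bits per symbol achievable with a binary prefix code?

Repeatedly combine the two least-probable nodes; the expected code length is the sum of the merged weights.
merge 27/125 + 227/1000 → 443/1000
merge 57/250 + 329/1000 → 557/1000
merge 443/1000 + 557/1000 → 1
L = 443/1000 + 557/1000 + 1 = 2 bits/symbol.

2 bits/symbol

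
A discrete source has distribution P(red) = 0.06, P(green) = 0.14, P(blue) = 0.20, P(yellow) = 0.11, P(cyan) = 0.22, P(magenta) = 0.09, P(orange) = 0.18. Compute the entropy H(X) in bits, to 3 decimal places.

2.694 bits

H = −Σ pᵢ log₂ pᵢ.
−0.06·log₂(0.06) = 0.2435
−0.14·log₂(0.14) = 0.3971
−0.20·log₂(0.20) = 0.4644
−0.11·log₂(0.11) = 0.3503
−0.22·log₂(0.22) = 0.4806
−0.09·log₂(0.09) = 0.3127
−0.18·log₂(0.18) = 0.4453
Sum ≈ 2.6939 → 2.694 bits.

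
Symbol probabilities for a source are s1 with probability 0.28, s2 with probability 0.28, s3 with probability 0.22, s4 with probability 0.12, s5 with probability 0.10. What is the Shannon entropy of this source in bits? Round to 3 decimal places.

H = −Σ pᵢ log₂ pᵢ.
−0.28·log₂(0.28) = 0.5142
−0.28·log₂(0.28) = 0.5142
−0.22·log₂(0.22) = 0.4806
−0.12·log₂(0.12) = 0.3671
−0.10·log₂(0.10) = 0.3322
Sum ≈ 2.2083 → 2.208 bits.

2.208 bits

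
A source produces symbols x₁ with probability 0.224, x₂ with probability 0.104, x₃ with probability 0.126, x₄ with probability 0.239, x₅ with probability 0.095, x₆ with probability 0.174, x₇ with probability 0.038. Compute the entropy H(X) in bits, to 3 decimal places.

2.634 bits

H = −Σ pᵢ log₂ pᵢ.
−0.224·log₂(0.224) = 0.4835
−0.104·log₂(0.104) = 0.3396
−0.126·log₂(0.126) = 0.3766
−0.239·log₂(0.239) = 0.4935
−0.095·log₂(0.095) = 0.3226
−0.174·log₂(0.174) = 0.4390
−0.038·log₂(0.038) = 0.1793
Sum ≈ 2.6340 → 2.634 bits.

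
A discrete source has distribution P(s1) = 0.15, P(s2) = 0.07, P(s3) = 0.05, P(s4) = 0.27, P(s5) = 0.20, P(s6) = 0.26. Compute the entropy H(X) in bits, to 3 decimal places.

2.375 bits

H = −Σ pᵢ log₂ pᵢ.
−0.15·log₂(0.15) = 0.4105
−0.07·log₂(0.07) = 0.2686
−0.05·log₂(0.05) = 0.2161
−0.27·log₂(0.27) = 0.5100
−0.20·log₂(0.20) = 0.4644
−0.26·log₂(0.26) = 0.5053
Sum ≈ 2.3749 → 2.375 bits.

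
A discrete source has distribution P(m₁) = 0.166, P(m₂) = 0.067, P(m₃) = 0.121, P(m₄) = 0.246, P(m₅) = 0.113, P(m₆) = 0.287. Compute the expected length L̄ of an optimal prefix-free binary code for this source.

2.467 bits/symbol

Repeatedly combine the two least-probable nodes; the expected code length is the sum of the merged weights.
merge 67/1000 + 113/1000 → 9/50
merge 121/1000 + 83/500 → 287/1000
merge 9/50 + 123/500 → 213/500
merge 287/1000 + 287/1000 → 287/500
merge 213/500 + 287/500 → 1
L = 9/50 + 287/1000 + 213/500 + 287/500 + 1 = 2467/1000 = 2.467 bits/symbol.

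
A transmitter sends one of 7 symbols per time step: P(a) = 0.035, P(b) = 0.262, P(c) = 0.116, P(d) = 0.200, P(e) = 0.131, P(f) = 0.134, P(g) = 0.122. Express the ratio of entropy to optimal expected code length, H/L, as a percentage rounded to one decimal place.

Entropy H = −Σ p log₂ p ≈ 2.6434 bits.
Huffman merges: 7/200+29/250→151/1000; 61/500+131/1000→253/1000; 67/500+151/1000→57/200; 1/5+253/1000→453/1000; 131/500+57/200→547/1000; 453/1000+547/1000→1. L = 2689/1000 ≈ 2.6890.
Efficiency = H/L = 2.6434/2.6890 = 98.3%.

98.3%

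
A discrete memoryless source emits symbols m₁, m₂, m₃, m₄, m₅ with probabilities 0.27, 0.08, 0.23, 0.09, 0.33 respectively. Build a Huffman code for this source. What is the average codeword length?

Repeatedly combine the two least-probable nodes; the expected code length is the sum of the merged weights.
merge 2/25 + 9/100 → 17/100
merge 17/100 + 23/100 → 2/5
merge 27/100 + 33/100 → 3/5
merge 2/5 + 3/5 → 1
L = 17/100 + 2/5 + 3/5 + 1 = 217/100 = 2.17 bits/symbol.

2.17 bits/symbol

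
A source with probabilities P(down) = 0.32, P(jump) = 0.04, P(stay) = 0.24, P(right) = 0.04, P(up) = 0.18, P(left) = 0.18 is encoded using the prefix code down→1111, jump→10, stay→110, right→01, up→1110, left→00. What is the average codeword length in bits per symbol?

L̄ = Σ pᵢ·ℓᵢ = 0.32·4 + 0.04·2 + 0.24·3 + 0.04·2 + 0.18·4 + 0.18·2 = 3.24 bits/symbol.

3.24 bits/symbol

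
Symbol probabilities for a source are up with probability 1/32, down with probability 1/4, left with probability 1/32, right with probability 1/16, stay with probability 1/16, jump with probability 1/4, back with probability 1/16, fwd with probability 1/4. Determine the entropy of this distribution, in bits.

Each probability is a power of 1/2, so log₂(1/p) is an integer.
H = Σ p·log₂(1/p) = 1/32·5 + 1/4·2 + 1/32·5 + 1/16·4 + 1/16·4 + 1/4·2 + 1/16·4 + 1/4·2 = 2.5625 bits.

2.5625 bits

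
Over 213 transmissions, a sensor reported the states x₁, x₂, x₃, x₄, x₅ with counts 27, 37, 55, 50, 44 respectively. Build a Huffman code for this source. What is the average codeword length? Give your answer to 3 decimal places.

Probabilities are the counts divided by 213.
Repeatedly combine the two least-probable nodes; the expected code length is the sum of the merged weights.
merge 9/71 + 37/213 → 64/213
merge 44/213 + 50/213 → 94/213
merge 55/213 + 64/213 → 119/213
merge 94/213 + 119/213 → 1
L = 64/213 + 94/213 + 119/213 + 1 = 490/213 ≈ 2.300 bits/symbol.

2.300 bits/symbol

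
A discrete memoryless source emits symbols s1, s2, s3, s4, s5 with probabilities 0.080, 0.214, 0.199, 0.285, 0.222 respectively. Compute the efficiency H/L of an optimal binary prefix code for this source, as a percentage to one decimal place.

97.8%

Entropy H = −Σ p log₂ p ≈ 2.2292 bits.
Huffman merges: 2/25+199/1000→279/1000; 107/500+111/500→109/250; 279/1000+57/200→141/250; 109/250+141/250→1. L = 2279/1000 ≈ 2.2790.
Efficiency = H/L = 2.2292/2.2790 = 97.8%.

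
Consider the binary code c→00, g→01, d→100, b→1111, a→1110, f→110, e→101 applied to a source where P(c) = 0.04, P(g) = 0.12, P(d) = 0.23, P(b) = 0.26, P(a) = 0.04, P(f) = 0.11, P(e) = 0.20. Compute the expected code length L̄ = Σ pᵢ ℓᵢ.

3.14 bits/symbol

L̄ = Σ pᵢ·ℓᵢ = 0.04·2 + 0.12·2 + 0.23·3 + 0.26·4 + 0.04·4 + 0.11·3 + 0.20·3 = 3.14 bits/symbol.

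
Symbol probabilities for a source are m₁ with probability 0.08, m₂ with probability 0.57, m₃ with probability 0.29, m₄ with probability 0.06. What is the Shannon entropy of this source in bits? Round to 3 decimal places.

1.515 bits

H = −Σ pᵢ log₂ pᵢ.
−0.08·log₂(0.08) = 0.2915
−0.57·log₂(0.57) = 0.4623
−0.29·log₂(0.29) = 0.5179
−0.06·log₂(0.06) = 0.2435
Sum ≈ 1.5152 → 1.515 bits.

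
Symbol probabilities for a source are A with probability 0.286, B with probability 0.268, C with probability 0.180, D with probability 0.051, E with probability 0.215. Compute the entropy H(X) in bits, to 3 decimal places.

2.167 bits

H = −Σ pᵢ log₂ pᵢ.
−0.286·log₂(0.286) = 0.5165
−0.268·log₂(0.268) = 0.5091
−0.180·log₂(0.180) = 0.4453
−0.051·log₂(0.051) = 0.2190
−0.215·log₂(0.215) = 0.4768
Sum ≈ 2.1667 → 2.167 bits.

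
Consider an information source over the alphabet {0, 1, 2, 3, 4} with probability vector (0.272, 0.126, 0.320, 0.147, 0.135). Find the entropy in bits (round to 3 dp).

2.210 bits

H = −Σ pᵢ log₂ pᵢ.
−0.272·log₂(0.272) = 0.5109
−0.126·log₂(0.126) = 0.3766
−0.320·log₂(0.320) = 0.5260
−0.147·log₂(0.147) = 0.4066
−0.135·log₂(0.135) = 0.3900
Sum ≈ 2.2101 → 2.210 bits.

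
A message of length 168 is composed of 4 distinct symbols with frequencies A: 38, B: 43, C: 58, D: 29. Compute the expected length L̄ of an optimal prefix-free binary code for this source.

Probabilities are the counts divided by 168.
Repeatedly combine the two least-probable nodes; the expected code length is the sum of the merged weights.
merge 29/168 + 19/84 → 67/168
merge 43/168 + 29/84 → 101/168
merge 67/168 + 101/168 → 1
L = 67/168 + 101/168 + 1 = 2 bits/symbol.

2 bits/symbol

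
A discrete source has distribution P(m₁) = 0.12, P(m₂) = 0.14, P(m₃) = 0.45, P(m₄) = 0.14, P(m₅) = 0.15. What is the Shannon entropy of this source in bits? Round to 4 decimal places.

2.0902 bits

H = −Σ pᵢ log₂ pᵢ.
−0.12·log₂(0.12) = 0.3671
−0.14·log₂(0.14) = 0.3971
−0.45·log₂(0.45) = 0.5184
−0.14·log₂(0.14) = 0.3971
−0.15·log₂(0.15) = 0.4105
Sum ≈ 2.0902 → 2.0902 bits.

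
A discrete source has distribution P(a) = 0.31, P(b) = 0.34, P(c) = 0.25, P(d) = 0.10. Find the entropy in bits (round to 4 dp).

1.8852 bits

H = −Σ pᵢ log₂ pᵢ.
−0.31·log₂(0.31) = 0.5238
−0.34·log₂(0.34) = 0.5292
−0.25·log₂(0.25) = 0.5000
−0.10·log₂(0.10) = 0.3322
Sum ≈ 1.8852 → 1.8852 bits.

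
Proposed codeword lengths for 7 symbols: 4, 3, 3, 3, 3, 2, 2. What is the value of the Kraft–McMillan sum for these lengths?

1.0625

With common denominator 2^4 = 16: Σ 2^(−ℓᵢ) = 1/16 + 2/16 + 2/16 + 2/16 + 2/16 + 4/16 + 4/16 = 17/16 = 1.0625.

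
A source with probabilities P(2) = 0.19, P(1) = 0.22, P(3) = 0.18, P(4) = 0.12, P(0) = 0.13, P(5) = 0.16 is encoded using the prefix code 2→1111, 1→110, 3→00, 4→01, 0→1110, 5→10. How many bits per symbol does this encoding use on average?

2.86 bits/symbol

L̄ = Σ pᵢ·ℓᵢ = 0.19·4 + 0.22·3 + 0.18·2 + 0.12·2 + 0.13·4 + 0.16·2 = 2.86 bits/symbol.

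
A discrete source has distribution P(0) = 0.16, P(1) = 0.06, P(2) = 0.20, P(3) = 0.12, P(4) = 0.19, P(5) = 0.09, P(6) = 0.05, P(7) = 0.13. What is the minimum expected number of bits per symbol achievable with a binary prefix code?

2.91 bits/symbol

Repeatedly combine the two least-probable nodes; the expected code length is the sum of the merged weights.
merge 1/20 + 3/50 → 11/100
merge 9/100 + 11/100 → 1/5
merge 3/25 + 13/100 → 1/4
merge 4/25 + 19/100 → 7/20
merge 1/5 + 1/5 → 2/5
merge 1/4 + 7/20 → 3/5
merge 2/5 + 3/5 → 1
L = 11/100 + 1/5 + 1/4 + 7/20 + 2/5 + 3/5 + 1 = 291/100 = 2.91 bits/symbol.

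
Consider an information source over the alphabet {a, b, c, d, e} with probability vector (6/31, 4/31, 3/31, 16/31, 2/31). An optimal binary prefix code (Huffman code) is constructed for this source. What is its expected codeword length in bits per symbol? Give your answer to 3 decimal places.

1.935 bits/symbol

Repeatedly combine the two least-probable nodes; the expected code length is the sum of the merged weights.
merge 2/31 + 3/31 → 5/31
merge 4/31 + 5/31 → 9/31
merge 6/31 + 9/31 → 15/31
merge 15/31 + 16/31 → 1
L = 5/31 + 9/31 + 15/31 + 1 = 60/31 ≈ 1.935 bits/symbol.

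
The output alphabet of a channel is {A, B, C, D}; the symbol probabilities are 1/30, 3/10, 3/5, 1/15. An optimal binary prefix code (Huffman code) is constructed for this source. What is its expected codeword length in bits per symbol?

1.5 bits/symbol

Repeatedly combine the two least-probable nodes; the expected code length is the sum of the merged weights.
merge 1/30 + 1/15 → 1/10
merge 1/10 + 3/10 → 2/5
merge 2/5 + 3/5 → 1
L = 1/10 + 2/5 + 1 = 3/2 = 1.5 bits/symbol.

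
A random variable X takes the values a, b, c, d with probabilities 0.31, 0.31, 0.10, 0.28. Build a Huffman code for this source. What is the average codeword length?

2 bits/symbol

Repeatedly combine the two least-probable nodes; the expected code length is the sum of the merged weights.
merge 1/10 + 7/25 → 19/50
merge 31/100 + 31/100 → 31/50
merge 19/50 + 31/50 → 1
L = 19/50 + 31/50 + 1 = 2 bits/symbol.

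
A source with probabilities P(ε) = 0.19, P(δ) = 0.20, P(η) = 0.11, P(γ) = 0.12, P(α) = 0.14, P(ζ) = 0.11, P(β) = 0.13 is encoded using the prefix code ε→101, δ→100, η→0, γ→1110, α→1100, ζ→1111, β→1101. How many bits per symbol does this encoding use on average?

3.28 bits/symbol

L̄ = Σ pᵢ·ℓᵢ = 0.19·3 + 0.20·3 + 0.11·1 + 0.12·4 + 0.14·4 + 0.11·4 + 0.13·4 = 3.28 bits/symbol.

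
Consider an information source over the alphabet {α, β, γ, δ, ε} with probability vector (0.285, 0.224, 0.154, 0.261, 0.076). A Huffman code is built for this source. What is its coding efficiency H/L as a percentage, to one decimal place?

Entropy H = −Σ p log₂ p ≈ 2.2036 bits.
Huffman merges: 19/250+77/500→23/100; 28/125+23/100→227/500; 261/1000+57/200→273/500; 227/500+273/500→1. L = 223/100 ≈ 2.2300.
Efficiency = H/L = 2.2036/2.2300 = 98.8%.

98.8%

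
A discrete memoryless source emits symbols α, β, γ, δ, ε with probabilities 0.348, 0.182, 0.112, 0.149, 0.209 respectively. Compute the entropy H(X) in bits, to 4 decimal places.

H = −Σ pᵢ log₂ pᵢ.
−0.348·log₂(0.348) = 0.5299
−0.182·log₂(0.182) = 0.4474
−0.112·log₂(0.112) = 0.3537
−0.149·log₂(0.149) = 0.4092
−0.209·log₂(0.209) = 0.4720
Sum ≈ 2.2123 → 2.2123 bits.

2.2123 bits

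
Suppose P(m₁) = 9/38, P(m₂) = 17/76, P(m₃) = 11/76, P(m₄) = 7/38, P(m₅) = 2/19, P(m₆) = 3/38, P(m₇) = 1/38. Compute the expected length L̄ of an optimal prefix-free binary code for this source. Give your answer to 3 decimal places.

Repeatedly combine the two least-probable nodes; the expected code length is the sum of the merged weights.
merge 1/38 + 3/38 → 2/19
merge 2/19 + 2/19 → 4/19
merge 11/76 + 7/38 → 25/76
merge 4/19 + 17/76 → 33/76
merge 9/38 + 25/76 → 43/76
merge 33/76 + 43/76 → 1
L = 2/19 + 4/19 + 25/76 + 33/76 + 43/76 + 1 = 201/76 ≈ 2.645 bits/symbol.

2.645 bits/symbol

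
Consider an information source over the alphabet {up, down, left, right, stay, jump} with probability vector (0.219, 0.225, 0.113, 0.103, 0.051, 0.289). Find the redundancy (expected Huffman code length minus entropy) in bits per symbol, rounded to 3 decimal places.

0.027 bits

Entropy H = −Σ p log₂ p ≈ 2.3938 bits.
Huffman merges: 51/1000+103/1000→77/500; 113/1000+77/500→267/1000; 219/1000+9/40→111/250; 267/1000+289/1000→139/250; 111/250+139/250→1. L = 2421/1000 ≈ 2.4210.
L − H = 2.4210 − 2.3938 = 0.027 bits.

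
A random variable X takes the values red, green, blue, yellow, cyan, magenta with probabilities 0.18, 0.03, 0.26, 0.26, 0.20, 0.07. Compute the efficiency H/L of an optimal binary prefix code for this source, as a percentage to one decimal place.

98.3%

Entropy H = −Σ p log₂ p ≈ 2.3406 bits.
Huffman merges: 3/100+7/100→1/10; 1/10+9/50→7/25; 1/5+13/50→23/50; 13/50+7/25→27/50; 23/50+27/50→1. L = 119/50 ≈ 2.3800.
Efficiency = H/L = 2.3406/2.3800 = 98.3%.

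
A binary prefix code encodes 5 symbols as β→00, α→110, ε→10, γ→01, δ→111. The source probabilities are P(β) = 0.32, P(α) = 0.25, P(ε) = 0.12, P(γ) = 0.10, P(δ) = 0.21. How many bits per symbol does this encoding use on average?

L̄ = Σ pᵢ·ℓᵢ = 0.32·2 + 0.25·3 + 0.12·2 + 0.10·2 + 0.21·3 = 2.46 bits/symbol.

2.46 bits/symbol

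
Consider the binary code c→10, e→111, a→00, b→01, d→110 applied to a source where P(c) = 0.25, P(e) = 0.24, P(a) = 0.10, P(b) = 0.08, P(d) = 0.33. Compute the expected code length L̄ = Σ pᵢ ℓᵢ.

2.57 bits/symbol

L̄ = Σ pᵢ·ℓᵢ = 0.25·2 + 0.24·3 + 0.10·2 + 0.08·2 + 0.33·3 = 2.57 bits/symbol.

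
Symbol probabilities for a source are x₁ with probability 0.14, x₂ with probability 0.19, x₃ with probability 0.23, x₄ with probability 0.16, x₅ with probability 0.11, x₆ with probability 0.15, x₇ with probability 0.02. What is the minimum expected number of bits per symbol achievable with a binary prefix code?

2.71 bits/symbol

Repeatedly combine the two least-probable nodes; the expected code length is the sum of the merged weights.
merge 1/50 + 11/100 → 13/100
merge 13/100 + 7/50 → 27/100
merge 3/20 + 4/25 → 31/100
merge 19/100 + 23/100 → 21/50
merge 27/100 + 31/100 → 29/50
merge 21/50 + 29/50 → 1
L = 13/100 + 27/100 + 31/100 + 21/50 + 29/50 + 1 = 271/100 = 2.71 bits/symbol.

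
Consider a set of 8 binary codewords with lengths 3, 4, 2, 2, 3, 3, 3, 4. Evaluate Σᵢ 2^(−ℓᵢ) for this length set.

With common denominator 2^4 = 16: Σ 2^(−ℓᵢ) = 2/16 + 1/16 + 4/16 + 4/16 + 2/16 + 2/16 + 2/16 + 1/16 = 18/16 = 1.125.

1.125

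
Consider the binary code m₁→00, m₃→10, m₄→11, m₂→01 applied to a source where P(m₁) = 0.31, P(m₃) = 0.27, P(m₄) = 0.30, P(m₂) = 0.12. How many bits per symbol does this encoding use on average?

2 bits/symbol

L̄ = Σ pᵢ·ℓᵢ = 0.31·2 + 0.27·2 + 0.30·2 + 0.12·2 = 2 bits/symbol.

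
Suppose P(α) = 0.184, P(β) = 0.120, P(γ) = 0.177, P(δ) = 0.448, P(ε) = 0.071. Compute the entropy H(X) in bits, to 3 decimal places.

H = −Σ pᵢ log₂ pᵢ.
−0.184·log₂(0.184) = 0.4494
−0.120·log₂(0.120) = 0.3671
−0.177·log₂(0.177) = 0.4422
−0.448·log₂(0.448) = 0.5190
−0.071·log₂(0.071) = 0.2709
Sum ≈ 2.0485 → 2.049 bits.

2.049 bits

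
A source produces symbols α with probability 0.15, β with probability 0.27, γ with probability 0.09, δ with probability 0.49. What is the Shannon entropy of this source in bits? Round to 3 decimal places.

H = −Σ pᵢ log₂ pᵢ.
−0.15·log₂(0.15) = 0.4105
−0.27·log₂(0.27) = 0.5100
−0.09·log₂(0.09) = 0.3127
−0.49·log₂(0.49) = 0.5043
Sum ≈ 1.7375 → 1.738 bits.

1.738 bits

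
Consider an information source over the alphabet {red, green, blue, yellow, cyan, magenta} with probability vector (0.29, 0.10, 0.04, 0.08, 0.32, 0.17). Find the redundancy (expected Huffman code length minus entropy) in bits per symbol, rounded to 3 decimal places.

0.052 bits

Entropy H = −Σ p log₂ p ≈ 2.2880 bits.
Huffman merges: 1/25+2/25→3/25; 1/10+3/25→11/50; 17/100+11/50→39/100; 29/100+8/25→61/100; 39/100+61/100→1. L = 117/50 ≈ 2.3400.
L − H = 2.3400 − 2.2880 = 0.052 bits.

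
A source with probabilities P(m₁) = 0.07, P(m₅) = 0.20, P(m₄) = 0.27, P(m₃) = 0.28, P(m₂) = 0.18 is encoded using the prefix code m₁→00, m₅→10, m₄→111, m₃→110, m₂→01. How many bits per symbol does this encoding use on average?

2.55 bits/symbol

L̄ = Σ pᵢ·ℓᵢ = 0.07·2 + 0.20·2 + 0.27·3 + 0.28·3 + 0.18·2 = 2.55 bits/symbol.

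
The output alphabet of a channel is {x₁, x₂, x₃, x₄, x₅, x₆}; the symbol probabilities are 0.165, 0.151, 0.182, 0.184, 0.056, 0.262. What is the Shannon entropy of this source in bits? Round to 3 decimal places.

2.477 bits

H = −Σ pᵢ log₂ pᵢ.
−0.165·log₂(0.165) = 0.4289
−0.151·log₂(0.151) = 0.4118
−0.182·log₂(0.182) = 0.4474
−0.184·log₂(0.184) = 0.4494
−0.056·log₂(0.056) = 0.2329
−0.262·log₂(0.262) = 0.5063
Sum ≈ 2.4766 → 2.477 bits.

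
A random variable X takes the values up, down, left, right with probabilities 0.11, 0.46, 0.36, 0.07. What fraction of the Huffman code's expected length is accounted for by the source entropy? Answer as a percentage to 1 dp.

Entropy H = −Σ p log₂ p ≈ 1.6648 bits.
Huffman merges: 7/100+11/100→9/50; 9/50+9/25→27/50; 23/50+27/50→1. L = 43/25 ≈ 1.7200.
Efficiency = H/L = 1.6648/1.7200 = 96.8%.

96.8%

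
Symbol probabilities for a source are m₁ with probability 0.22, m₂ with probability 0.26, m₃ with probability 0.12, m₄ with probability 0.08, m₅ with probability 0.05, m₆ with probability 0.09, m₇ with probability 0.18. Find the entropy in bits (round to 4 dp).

2.6185 bits

H = −Σ pᵢ log₂ pᵢ.
−0.22·log₂(0.22) = 0.4806
−0.26·log₂(0.26) = 0.5053
−0.12·log₂(0.12) = 0.3671
−0.08·log₂(0.08) = 0.2915
−0.05·log₂(0.05) = 0.2161
−0.09·log₂(0.09) = 0.3127
−0.18·log₂(0.18) = 0.4453
Sum ≈ 2.6185 → 2.6185 bits.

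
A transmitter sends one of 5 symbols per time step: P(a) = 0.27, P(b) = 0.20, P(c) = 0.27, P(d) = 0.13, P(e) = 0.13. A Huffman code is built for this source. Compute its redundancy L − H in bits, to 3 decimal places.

0.010 bits

Entropy H = −Σ p log₂ p ≈ 2.2497 bits.
Huffman merges: 13/100+13/100→13/50; 1/5+13/50→23/50; 27/100+27/100→27/50; 23/50+27/50→1. L = 113/50 ≈ 2.2600.
L − H = 2.2600 − 2.2497 = 0.010 bits.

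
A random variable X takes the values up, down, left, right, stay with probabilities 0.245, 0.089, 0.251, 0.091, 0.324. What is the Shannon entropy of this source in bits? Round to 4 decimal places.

2.1498 bits

H = −Σ pᵢ log₂ pᵢ.
−0.245·log₂(0.245) = 0.4971
−0.089·log₂(0.089) = 0.3106
−0.251·log₂(0.251) = 0.5006
−0.091·log₂(0.091) = 0.3147
−0.324·log₂(0.324) = 0.5268
Sum ≈ 2.1498 → 2.1498 bits.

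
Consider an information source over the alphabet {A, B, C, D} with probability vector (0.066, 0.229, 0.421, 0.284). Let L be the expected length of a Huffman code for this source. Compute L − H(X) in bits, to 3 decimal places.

Entropy H = −Σ p log₂ p ≈ 1.7870 bits.
Huffman merges: 33/500+229/1000→59/200; 71/250+59/200→579/1000; 421/1000+579/1000→1. L = 937/500 ≈ 1.8740.
L − H = 1.8740 − 1.7870 = 0.087 bits.

0.087 bits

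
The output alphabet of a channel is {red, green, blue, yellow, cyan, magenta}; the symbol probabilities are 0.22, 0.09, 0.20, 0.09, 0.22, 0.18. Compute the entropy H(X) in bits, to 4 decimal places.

H = −Σ pᵢ log₂ pᵢ.
−0.22·log₂(0.22) = 0.4806
−0.09·log₂(0.09) = 0.3127
−0.20·log₂(0.20) = 0.4644
−0.09·log₂(0.09) = 0.3127
−0.22·log₂(0.22) = 0.4806
−0.18·log₂(0.18) = 0.4453
Sum ≈ 2.4961 → 2.4961 bits.

2.4961 bits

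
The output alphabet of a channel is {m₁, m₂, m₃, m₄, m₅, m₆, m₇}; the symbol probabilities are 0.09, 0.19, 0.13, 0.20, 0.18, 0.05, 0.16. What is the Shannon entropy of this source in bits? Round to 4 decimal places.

H = −Σ pᵢ log₂ pᵢ.
−0.09·log₂(0.09) = 0.3127
−0.19·log₂(0.19) = 0.4552
−0.13·log₂(0.13) = 0.3826
−0.20·log₂(0.20) = 0.4644
−0.18·log₂(0.18) = 0.4453
−0.05·log₂(0.05) = 0.2161
−0.16·log₂(0.16) = 0.4230
Sum ≈ 2.6993 → 2.6993 bits.

2.6993 bits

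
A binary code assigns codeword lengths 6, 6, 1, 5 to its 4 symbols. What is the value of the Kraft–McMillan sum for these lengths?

0.5625

With common denominator 2^6 = 64: Σ 2^(−ℓᵢ) = 1/64 + 1/64 + 32/64 + 2/64 = 36/64 = 0.5625.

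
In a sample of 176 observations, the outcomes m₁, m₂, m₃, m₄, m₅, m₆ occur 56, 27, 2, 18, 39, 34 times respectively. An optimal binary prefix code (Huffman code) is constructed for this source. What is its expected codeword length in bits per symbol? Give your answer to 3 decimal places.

Probabilities are the counts divided by 176.
Repeatedly combine the two least-probable nodes; the expected code length is the sum of the merged weights.
merge 1/88 + 9/88 → 5/44
merge 5/44 + 27/176 → 47/176
merge 17/88 + 39/176 → 73/176
merge 47/176 + 7/22 → 103/176
merge 73/176 + 103/176 → 1
L = 5/44 + 47/176 + 73/176 + 103/176 + 1 = 419/176 ≈ 2.381 bits/symbol.

2.381 bits/symbol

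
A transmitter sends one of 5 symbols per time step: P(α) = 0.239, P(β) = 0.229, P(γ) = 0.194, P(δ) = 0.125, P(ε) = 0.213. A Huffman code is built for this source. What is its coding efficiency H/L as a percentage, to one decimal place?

Entropy H = −Σ p log₂ p ≈ 2.2897 bits.
Huffman merges: 1/8+97/500→319/1000; 213/1000+229/1000→221/500; 239/1000+319/1000→279/500; 221/500+279/500→1. L = 2319/1000 ≈ 2.3190.
Efficiency = H/L = 2.2897/2.3190 = 98.7%.

98.7%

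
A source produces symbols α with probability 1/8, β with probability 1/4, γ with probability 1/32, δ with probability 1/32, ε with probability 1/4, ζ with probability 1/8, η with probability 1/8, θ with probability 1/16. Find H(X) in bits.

Each probability is a power of 1/2, so log₂(1/p) is an integer.
H = Σ p·log₂(1/p) = 1/8·3 + 1/4·2 + 1/32·5 + 1/32·5 + 1/4·2 + 1/8·3 + 1/8·3 + 1/16·4 = 2.6875 bits.

2.6875 bits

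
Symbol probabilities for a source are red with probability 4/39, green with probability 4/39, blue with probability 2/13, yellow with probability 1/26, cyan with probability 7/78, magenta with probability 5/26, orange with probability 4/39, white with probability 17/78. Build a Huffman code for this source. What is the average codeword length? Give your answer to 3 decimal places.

Repeatedly combine the two least-probable nodes; the expected code length is the sum of the merged weights.
merge 1/26 + 7/78 → 5/39
merge 4/39 + 4/39 → 8/39
merge 4/39 + 5/39 → 3/13
merge 2/13 + 5/26 → 9/26
merge 8/39 + 17/78 → 11/26
merge 3/13 + 9/26 → 15/26
merge 11/26 + 15/26 → 1
L = 5/39 + 8/39 + 3/13 + 9/26 + 11/26 + 15/26 + 1 = 227/78 ≈ 2.910 bits/symbol.

2.910 bits/symbol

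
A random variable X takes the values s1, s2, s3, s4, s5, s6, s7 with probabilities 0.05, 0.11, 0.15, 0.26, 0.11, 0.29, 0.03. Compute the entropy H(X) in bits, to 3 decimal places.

H = −Σ pᵢ log₂ pᵢ.
−0.05·log₂(0.05) = 0.2161
−0.11·log₂(0.11) = 0.3503
−0.15·log₂(0.15) = 0.4105
−0.26·log₂(0.26) = 0.5053
−0.11·log₂(0.11) = 0.3503
−0.29·log₂(0.29) = 0.5179
−0.03·log₂(0.03) = 0.1518
Sum ≈ 2.5022 → 2.502 bits.

2.502 bits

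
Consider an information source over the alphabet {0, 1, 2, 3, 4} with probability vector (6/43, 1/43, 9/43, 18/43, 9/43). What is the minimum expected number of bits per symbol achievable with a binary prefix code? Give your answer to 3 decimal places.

2.116 bits/symbol

Repeatedly combine the two least-probable nodes; the expected code length is the sum of the merged weights.
merge 1/43 + 6/43 → 7/43
merge 7/43 + 9/43 → 16/43
merge 9/43 + 16/43 → 25/43
merge 18/43 + 25/43 → 1
L = 7/43 + 16/43 + 25/43 + 1 = 91/43 ≈ 2.116 bits/symbol.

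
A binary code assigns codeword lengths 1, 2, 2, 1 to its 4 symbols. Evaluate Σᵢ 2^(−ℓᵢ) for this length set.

With common denominator 2^2 = 4: Σ 2^(−ℓᵢ) = 2/4 + 1/4 + 1/4 + 2/4 = 6/4 = 1.5.

1.5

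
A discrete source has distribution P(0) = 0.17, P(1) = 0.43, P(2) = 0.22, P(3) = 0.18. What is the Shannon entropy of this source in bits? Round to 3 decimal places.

H = −Σ pᵢ log₂ pᵢ.
−0.17·log₂(0.17) = 0.4346
−0.43·log₂(0.43) = 0.5236
−0.22·log₂(0.22) = 0.4806
−0.18·log₂(0.18) = 0.4453
Sum ≈ 1.8840 → 1.884 bits.

1.884 bits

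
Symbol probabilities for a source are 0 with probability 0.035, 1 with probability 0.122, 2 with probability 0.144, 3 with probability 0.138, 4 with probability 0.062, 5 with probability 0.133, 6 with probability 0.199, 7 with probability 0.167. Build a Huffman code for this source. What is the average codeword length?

2.898 bits/symbol

Repeatedly combine the two least-probable nodes; the expected code length is the sum of the merged weights.
merge 7/200 + 31/500 → 97/1000
merge 97/1000 + 61/500 → 219/1000
merge 133/1000 + 69/500 → 271/1000
merge 18/125 + 167/1000 → 311/1000
merge 199/1000 + 219/1000 → 209/500
merge 271/1000 + 311/1000 → 291/500
merge 209/500 + 291/500 → 1
L = 97/1000 + 219/1000 + 271/1000 + 311/1000 + 209/500 + 291/500 + 1 = 1449/500 = 2.898 bits/symbol.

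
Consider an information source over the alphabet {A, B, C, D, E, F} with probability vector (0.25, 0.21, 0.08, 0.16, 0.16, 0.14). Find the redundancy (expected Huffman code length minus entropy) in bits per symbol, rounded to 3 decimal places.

Entropy H = −Σ p log₂ p ≈ 2.5075 bits.
Huffman merges: 2/25+7/50→11/50; 4/25+4/25→8/25; 21/100+11/50→43/100; 1/4+8/25→57/100; 43/100+57/100→1. L = 127/50 ≈ 2.5400.
L − H = 2.5400 − 2.5075 = 0.033 bits.

0.033 bits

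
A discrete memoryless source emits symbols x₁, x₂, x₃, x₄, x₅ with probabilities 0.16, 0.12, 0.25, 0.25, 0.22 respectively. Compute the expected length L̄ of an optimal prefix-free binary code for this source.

2.28 bits/symbol

Repeatedly combine the two least-probable nodes; the expected code length is the sum of the merged weights.
merge 3/25 + 4/25 → 7/25
merge 11/50 + 1/4 → 47/100
merge 1/4 + 7/25 → 53/100
merge 47/100 + 53/100 → 1
L = 7/25 + 47/100 + 53/100 + 1 = 57/25 = 2.28 bits/symbol.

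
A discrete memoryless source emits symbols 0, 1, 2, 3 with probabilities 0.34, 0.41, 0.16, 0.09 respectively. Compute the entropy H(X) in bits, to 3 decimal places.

H = −Σ pᵢ log₂ pᵢ.
−0.34·log₂(0.34) = 0.5292
−0.41·log₂(0.41) = 0.5274
−0.16·log₂(0.16) = 0.4230
−0.09·log₂(0.09) = 0.3127
Sum ≈ 1.7922 → 1.792 bits.

1.792 bits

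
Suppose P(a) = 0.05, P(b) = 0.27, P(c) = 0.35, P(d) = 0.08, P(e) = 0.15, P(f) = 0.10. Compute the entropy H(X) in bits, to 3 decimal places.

2.290 bits

H = −Σ pᵢ log₂ pᵢ.
−0.05·log₂(0.05) = 0.2161
−0.27·log₂(0.27) = 0.5100
−0.35·log₂(0.35) = 0.5301
−0.08·log₂(0.08) = 0.2915
−0.15·log₂(0.15) = 0.4105
−0.10·log₂(0.10) = 0.3322
Sum ≈ 2.2905 → 2.290 bits.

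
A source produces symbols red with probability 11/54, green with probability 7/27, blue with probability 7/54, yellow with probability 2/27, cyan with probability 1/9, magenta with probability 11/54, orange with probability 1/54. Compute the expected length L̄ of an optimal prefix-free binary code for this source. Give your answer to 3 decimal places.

Repeatedly combine the two least-probable nodes; the expected code length is the sum of the merged weights.
merge 1/54 + 2/27 → 5/54
merge 5/54 + 1/9 → 11/54
merge 7/54 + 11/54 → 1/3
merge 11/54 + 11/54 → 11/27
merge 7/27 + 1/3 → 16/27
merge 11/27 + 16/27 → 1
L = 5/54 + 11/54 + 1/3 + 11/27 + 16/27 + 1 = 71/27 ≈ 2.630 bits/symbol.

2.630 bits/symbol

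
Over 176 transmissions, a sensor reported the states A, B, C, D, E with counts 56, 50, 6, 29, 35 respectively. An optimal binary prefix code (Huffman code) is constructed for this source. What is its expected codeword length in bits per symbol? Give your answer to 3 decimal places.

2.199 bits/symbol

Probabilities are the counts divided by 176.
Repeatedly combine the two least-probable nodes; the expected code length is the sum of the merged weights.
merge 3/88 + 29/176 → 35/176
merge 35/176 + 35/176 → 35/88
merge 25/88 + 7/22 → 53/88
merge 35/88 + 53/88 → 1
L = 35/176 + 35/88 + 53/88 + 1 = 387/176 ≈ 2.199 bits/symbol.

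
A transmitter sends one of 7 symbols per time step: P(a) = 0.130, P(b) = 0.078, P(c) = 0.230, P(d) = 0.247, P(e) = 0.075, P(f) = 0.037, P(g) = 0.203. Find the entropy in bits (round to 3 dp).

H = −Σ pᵢ log₂ pᵢ.
−0.130·log₂(0.130) = 0.3826
−0.078·log₂(0.078) = 0.2871
−0.230·log₂(0.230) = 0.4877
−0.247·log₂(0.247) = 0.4983
−0.075·log₂(0.075) = 0.2803
−0.037·log₂(0.037) = 0.1760
−0.203·log₂(0.203) = 0.4670
Sum ≈ 2.5789 → 2.579 bits.

2.579 bits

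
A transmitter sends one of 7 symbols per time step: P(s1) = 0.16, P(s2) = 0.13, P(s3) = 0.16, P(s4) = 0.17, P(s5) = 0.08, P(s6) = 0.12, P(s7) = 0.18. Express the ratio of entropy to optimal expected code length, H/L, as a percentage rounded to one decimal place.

98.1%

Entropy H = −Σ p log₂ p ≈ 2.7671 bits.
Huffman merges: 2/25+3/25→1/5; 13/100+4/25→29/100; 4/25+17/100→33/100; 9/50+1/5→19/50; 29/100+33/100→31/50; 19/50+31/50→1. L = 141/50 ≈ 2.8200.
Efficiency = H/L = 2.7671/2.8200 = 98.1%.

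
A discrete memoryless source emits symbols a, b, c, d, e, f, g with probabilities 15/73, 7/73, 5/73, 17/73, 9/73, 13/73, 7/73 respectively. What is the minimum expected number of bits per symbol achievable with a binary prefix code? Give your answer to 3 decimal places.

Repeatedly combine the two least-probable nodes; the expected code length is the sum of the merged weights.
merge 5/73 + 7/73 → 12/73
merge 7/73 + 9/73 → 16/73
merge 12/73 + 13/73 → 25/73
merge 15/73 + 16/73 → 31/73
merge 17/73 + 25/73 → 42/73
merge 31/73 + 42/73 → 1
L = 12/73 + 16/73 + 25/73 + 31/73 + 42/73 + 1 = 199/73 ≈ 2.726 bits/symbol.

2.726 bits/symbol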